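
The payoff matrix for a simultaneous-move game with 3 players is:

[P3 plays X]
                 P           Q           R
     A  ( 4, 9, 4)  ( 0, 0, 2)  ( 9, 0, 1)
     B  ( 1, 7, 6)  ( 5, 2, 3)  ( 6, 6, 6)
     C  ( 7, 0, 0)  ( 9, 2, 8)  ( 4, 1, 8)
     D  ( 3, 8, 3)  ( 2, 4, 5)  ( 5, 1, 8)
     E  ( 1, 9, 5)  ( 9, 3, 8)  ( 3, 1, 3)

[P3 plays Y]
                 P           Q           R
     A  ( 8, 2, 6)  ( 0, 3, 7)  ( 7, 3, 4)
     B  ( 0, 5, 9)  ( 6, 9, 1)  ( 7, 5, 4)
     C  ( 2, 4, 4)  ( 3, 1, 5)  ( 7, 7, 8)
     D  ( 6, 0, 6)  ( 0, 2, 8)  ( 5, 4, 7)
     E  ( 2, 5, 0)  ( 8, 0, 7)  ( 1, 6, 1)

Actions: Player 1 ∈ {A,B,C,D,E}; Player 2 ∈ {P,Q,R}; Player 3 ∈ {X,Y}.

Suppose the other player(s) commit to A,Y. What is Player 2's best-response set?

argmax u_2 = {Q,R}

u_2(P vs A,Y) = 2
u_2(Q vs A,Y) = 3
u_2(R vs A,Y) = 3
max payoff 3 at {Q,R}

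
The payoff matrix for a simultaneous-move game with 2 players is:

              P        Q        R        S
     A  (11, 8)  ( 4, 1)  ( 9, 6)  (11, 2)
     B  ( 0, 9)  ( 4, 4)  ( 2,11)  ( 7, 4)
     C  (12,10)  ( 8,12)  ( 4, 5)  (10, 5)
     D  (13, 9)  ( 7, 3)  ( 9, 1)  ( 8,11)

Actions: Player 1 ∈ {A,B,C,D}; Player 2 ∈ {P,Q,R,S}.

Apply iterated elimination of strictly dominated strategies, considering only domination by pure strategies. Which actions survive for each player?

P1 drop B (C beats it: P:12>0 Q:8>4 R:4>2 S:10>7)
P2 drop R (P beats it: A:8>6 C:10>5 D:9>1)
P1→{A,C,D} P2→{P,Q,S}

Remaining: P1:{A,C,D} P2:{P,Q,S}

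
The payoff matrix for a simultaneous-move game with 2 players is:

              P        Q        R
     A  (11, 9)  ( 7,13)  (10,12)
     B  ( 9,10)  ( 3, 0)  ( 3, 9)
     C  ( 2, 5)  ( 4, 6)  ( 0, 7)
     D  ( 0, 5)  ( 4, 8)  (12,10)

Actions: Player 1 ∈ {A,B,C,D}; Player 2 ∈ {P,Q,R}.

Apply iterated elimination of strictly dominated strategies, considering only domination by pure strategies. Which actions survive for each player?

Remaining: P1:{A,D} P2:{Q,R}

P1 drop B (A beats it: P:11>9 Q:7>3 R:10>3)
P1 drop C (A beats it: P:11>2 Q:7>4 R:10>0)
P2 drop P (Q beats it: A:13>9 D:8>5)
P1→{A,D} P2→{Q,R}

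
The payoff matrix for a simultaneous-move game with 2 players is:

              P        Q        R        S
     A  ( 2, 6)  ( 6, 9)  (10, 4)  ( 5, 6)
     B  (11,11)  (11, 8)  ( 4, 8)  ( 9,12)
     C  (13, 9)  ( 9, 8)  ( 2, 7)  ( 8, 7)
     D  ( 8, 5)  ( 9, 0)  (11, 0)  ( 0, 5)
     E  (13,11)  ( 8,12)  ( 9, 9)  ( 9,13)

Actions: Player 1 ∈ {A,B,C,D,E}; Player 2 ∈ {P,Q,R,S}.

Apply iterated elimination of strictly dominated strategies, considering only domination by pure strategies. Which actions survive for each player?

IESDS → P1:{B,C,E} P2:{P,Q,S}

P2 drop R (P beats it: A:6>4 B:11>8 C:9>7 D:5>0 E:11>9)
P1 drop A (B beats it: P:11>2 Q:11>6 S:9>5)
P1 drop D (B beats it: P:11>8 Q:11>9 S:9>0)
P1→{B,C,E} P2→{P,Q,S}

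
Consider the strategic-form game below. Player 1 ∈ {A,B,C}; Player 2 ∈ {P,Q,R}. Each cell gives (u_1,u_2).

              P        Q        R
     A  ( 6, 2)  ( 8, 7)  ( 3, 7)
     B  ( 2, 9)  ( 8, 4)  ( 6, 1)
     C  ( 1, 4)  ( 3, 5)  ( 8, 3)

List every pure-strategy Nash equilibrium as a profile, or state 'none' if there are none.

Nash profiles: (A,Q)

(A,P): not NE [P2→R gives 7>2]
(A,Q): NE
(A,R): not NE [P1→C gives 8>3]
(B,P): not NE [P1→A gives 6>2]
(B,Q): not NE [P2→P gives 9>4]
(B,R): not NE [P1→C gives 8>6; P2→P gives 9>1]
(C,P): not NE [P1→A gives 6>1; P2→Q gives 5>4]
(C,Q): not NE [P1→B gives 8>3]
(C,R): not NE [P2→Q gives 5>3]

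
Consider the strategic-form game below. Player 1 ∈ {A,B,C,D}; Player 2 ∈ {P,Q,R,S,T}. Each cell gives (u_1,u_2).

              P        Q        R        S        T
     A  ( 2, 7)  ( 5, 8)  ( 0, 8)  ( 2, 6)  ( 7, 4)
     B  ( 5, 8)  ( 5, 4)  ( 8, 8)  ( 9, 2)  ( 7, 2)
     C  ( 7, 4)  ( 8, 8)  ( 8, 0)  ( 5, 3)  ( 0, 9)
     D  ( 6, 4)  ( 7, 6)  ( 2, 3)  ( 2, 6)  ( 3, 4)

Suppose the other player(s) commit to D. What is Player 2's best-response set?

P2 best: {Q,S}

u_2(P vs D) = 4
u_2(Q vs D) = 6
u_2(R vs D) = 3
u_2(S vs D) = 6
u_2(T vs D) = 4
max payoff 6 at {Q,S}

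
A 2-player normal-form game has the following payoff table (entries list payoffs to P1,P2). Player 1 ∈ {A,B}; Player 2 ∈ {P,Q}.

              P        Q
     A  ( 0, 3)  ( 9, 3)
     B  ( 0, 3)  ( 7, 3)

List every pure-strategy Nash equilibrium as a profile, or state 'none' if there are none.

(A,P): NE
(A,Q): NE
(B,P): NE
(B,Q): not NE [P1→A gives 9>7]

PSNE = {(A,P), (A,Q), (B,P)}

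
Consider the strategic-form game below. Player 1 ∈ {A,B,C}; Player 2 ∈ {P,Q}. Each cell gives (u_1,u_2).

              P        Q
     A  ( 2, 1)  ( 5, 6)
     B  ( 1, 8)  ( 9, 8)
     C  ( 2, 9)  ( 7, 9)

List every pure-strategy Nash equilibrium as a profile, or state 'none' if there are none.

Nash profiles: (B,Q), (C,P)

(A,P): not NE [P2→Q gives 6>1]
(A,Q): not NE [P1→B gives 9>5]
(B,P): not NE [P1→C gives 2>1]
(B,Q): NE
(C,P): NE
(C,Q): not NE [P1→B gives 9>7]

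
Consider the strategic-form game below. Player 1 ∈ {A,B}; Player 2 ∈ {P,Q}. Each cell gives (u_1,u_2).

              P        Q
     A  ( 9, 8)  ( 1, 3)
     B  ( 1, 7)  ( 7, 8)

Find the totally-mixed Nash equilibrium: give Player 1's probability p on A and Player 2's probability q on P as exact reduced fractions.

P1 indiff ⇒ q·9+(1-q)·1 = q·1+(1-q)·7 ⇒ q(8) = (1-q)(6) ⇒ q = 3/7
P2 indiff ⇒ p·8+(1-p)·7 = p·3+(1-p)·8 ⇒ p(5) = (1-p)(1) ⇒ p = 1/6

P1 mixes 1/6 on A; P2 mixes 3/7 on P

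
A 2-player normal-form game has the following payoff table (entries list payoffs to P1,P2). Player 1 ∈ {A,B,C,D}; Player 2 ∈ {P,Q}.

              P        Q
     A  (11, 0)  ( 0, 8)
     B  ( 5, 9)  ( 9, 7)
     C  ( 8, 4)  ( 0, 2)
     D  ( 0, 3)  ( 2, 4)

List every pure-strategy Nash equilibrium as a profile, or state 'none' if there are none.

No pure NE.

(A,P): not NE [P2→Q gives 8>0]
(A,Q): not NE [P1→B gives 9>0]
(B,P): not NE [P1→A gives 11>5]
(B,Q): not NE [P2→P gives 9>7]
(C,P): not NE [P1→A gives 11>8]
(C,Q): not NE [P1→B gives 9>0; P2→P gives 4>2]
(D,P): not NE [P1→A gives 11>0; P2→Q gives 4>3]
(D,Q): not NE [P1→B gives 9>2]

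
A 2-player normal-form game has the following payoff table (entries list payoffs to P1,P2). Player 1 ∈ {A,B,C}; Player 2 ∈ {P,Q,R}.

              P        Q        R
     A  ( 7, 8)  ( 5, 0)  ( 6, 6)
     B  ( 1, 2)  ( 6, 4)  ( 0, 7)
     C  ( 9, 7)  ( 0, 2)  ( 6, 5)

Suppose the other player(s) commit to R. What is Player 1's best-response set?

BR_1 = {A,C}

u_1(A vs R) = 6
u_1(B vs R) = 0
u_1(C vs R) = 6
max payoff 6 at {A,C}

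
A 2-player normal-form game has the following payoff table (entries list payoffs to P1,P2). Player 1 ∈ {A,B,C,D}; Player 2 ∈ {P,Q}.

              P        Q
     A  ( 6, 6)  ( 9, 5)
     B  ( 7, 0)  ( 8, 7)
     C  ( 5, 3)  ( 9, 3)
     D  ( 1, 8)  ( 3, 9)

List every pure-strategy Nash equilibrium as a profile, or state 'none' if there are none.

(A,P): not NE [P1→B gives 7>6]
(A,Q): not NE [P2→P gives 6>5]
(B,P): not NE [P2→Q gives 7>0]
(B,Q): not NE [P1→C gives 9>8]
(C,P): not NE [P1→B gives 7>5]
(C,Q): NE
(D,P): not NE [P1→B gives 7>1; P2→Q gives 9>8]
(D,Q): not NE [P1→C gives 9>3]

PSNE = {(C,Q)}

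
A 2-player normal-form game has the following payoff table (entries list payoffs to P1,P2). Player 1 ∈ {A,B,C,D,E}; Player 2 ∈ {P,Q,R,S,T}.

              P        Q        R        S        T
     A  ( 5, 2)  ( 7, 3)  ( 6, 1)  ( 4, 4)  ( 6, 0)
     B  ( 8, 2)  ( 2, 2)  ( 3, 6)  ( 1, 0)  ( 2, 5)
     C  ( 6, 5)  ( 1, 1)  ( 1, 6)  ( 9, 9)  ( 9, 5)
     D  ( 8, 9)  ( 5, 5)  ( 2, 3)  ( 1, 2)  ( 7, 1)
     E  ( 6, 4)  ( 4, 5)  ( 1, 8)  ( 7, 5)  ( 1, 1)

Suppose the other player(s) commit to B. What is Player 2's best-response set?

P2 best: {R}

u_2(P vs B) = 2
u_2(Q vs B) = 2
u_2(R vs B) = 6
u_2(S vs B) = 0
u_2(T vs B) = 5
max payoff 6 at {R}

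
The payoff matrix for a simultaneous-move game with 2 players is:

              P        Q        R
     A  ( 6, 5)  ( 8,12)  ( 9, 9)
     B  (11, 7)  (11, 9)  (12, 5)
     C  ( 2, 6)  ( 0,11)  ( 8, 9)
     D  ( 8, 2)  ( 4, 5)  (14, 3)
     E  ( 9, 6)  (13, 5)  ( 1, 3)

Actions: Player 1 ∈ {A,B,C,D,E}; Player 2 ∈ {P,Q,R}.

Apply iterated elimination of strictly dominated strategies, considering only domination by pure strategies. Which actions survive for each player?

Survivors P1:{B,E} P2:{P,Q}

P1 drop A (B beats it: P:11>6 Q:11>8 R:12>9)
P1 drop C (B beats it: P:11>2 Q:11>0 R:12>8)
P2 drop R (Q beats it: B:9>5 D:5>3 E:5>3)
P1 drop D (B beats it: P:11>8 Q:11>4)
P1→{B,E} P2→{P,Q}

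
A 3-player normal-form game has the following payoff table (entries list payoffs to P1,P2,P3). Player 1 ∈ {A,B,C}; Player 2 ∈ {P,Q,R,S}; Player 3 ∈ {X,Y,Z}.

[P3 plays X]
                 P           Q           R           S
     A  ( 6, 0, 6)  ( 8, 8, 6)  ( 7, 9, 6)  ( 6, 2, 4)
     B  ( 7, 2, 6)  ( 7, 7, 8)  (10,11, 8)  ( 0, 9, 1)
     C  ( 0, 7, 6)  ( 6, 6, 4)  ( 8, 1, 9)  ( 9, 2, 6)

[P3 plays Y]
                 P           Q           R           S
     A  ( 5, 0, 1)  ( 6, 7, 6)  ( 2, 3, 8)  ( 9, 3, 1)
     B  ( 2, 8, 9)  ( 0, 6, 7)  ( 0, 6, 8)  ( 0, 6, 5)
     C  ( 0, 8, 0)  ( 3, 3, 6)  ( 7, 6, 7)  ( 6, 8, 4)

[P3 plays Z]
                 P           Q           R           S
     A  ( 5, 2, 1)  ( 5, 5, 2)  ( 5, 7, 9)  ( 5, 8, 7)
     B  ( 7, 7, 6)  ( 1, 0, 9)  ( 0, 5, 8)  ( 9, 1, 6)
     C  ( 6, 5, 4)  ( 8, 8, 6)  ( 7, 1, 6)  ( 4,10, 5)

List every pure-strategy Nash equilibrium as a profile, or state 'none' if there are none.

(A,P,X): not NE [P1→B gives 7>6; P2→R gives 9>0]
(A,P,Y): not NE [P2→Q gives 7>0; P3→X gives 6>1]
(A,P,Z): not NE [P1→B gives 7>5; P2→S gives 8>2; P3→X gives 6>1]
(A,Q,X): not NE [P2→R gives 9>8]
(A,Q,Y): NE
(A,Q,Z): not NE [P1→C gives 8>5; P2→S gives 8>5; P3→Y gives 6>2]
(A,R,X): not NE [P1→B gives 10>7; P3→Z gives 9>6]
(A,R,Y): not NE [P1→C gives 7>2; P2→Q gives 7>3; P3→Z gives 9>8]
(A,R,Z): not NE [P1→C gives 7>5; P2→S gives 8>7]
(A,S,X): not NE [P1→C gives 9>6; P2→R gives 9>2; P3→Z gives 7>4]
(A,S,Y): not NE [P2→Q gives 7>3; P3→Z gives 7>1]
(A,S,Z): not NE [P1→B gives 9>5]
(B,P,X): not NE [P2→R gives 11>2; P3→Y gives 9>6]
(B,P,Y): not NE [P1→A gives 5>2]
(B,P,Z): not NE [P3→Y gives 9>6]
(B,Q,X): not NE [P1→A gives 8>7; P2→R gives 11>7; P3→Z gives 9>8]
(B,Q,Y): not NE [P1→A gives 6>0; P2→P gives 8>6; P3→Z gives 9>7]
(B,Q,Z): not NE [P1→C gives 8>1; P2→P gives 7>0]
(B,R,X): NE
(B,R,Y): not NE [P1→C gives 7>0; P2→P gives 8>6]
(B,R,Z): not NE [P1→C gives 7>0; P2→P gives 7>5]
(B,S,X): not NE [P1→C gives 9>0; P2→R gives 11>9; P3→Z gives 6>1]
(B,S,Y): not NE [P1→A gives 9>0; P2→P gives 8>6; P3→Z gives 6>5]
(B,S,Z): not NE [P2→P gives 7>1]
(C,P,X): not NE [P1→B gives 7>0]
(C,P,Y): not NE [P1→A gives 5>0; P3→X gives 6>0]
(C,P,Z): not NE [P1→B gives 7>6; P2→S gives 10>5; P3→X gives 6>4]
(C,Q,X): not NE [P1→A gives 8>6; P2→P gives 7>6; P3→Z gives 6>4]
(C,Q,Y): not NE [P1→A gives 6>3; P2→S gives 8>3]
(C,Q,Z): not NE [P2→S gives 10>8]
(C,R,X): not NE [P1→B gives 10>8; P2→P gives 7>1]
(C,R,Y): not NE [P2→S gives 8>6; P3→X gives 9>7]
(C,R,Z): not NE [P2→S gives 10>1; P3→X gives 9>6]
(C,S,X): not NE [P2→P gives 7>2]
(C,S,Y): not NE [P1→A gives 9>6; P3→X gives 6>4]
(C,S,Z): not NE [P1→B gives 9>4; P3→X gives 6>5]

NE set: (A,Q,Y), (B,R,X)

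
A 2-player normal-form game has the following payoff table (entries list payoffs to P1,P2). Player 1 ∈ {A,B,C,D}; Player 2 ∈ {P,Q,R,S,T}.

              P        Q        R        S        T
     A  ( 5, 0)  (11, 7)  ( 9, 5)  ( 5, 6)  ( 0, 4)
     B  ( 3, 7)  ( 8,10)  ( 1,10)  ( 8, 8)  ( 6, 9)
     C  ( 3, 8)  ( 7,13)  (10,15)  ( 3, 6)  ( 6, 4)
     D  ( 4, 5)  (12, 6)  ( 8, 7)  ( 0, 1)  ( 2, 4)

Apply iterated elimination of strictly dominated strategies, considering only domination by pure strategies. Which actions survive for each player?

Survivors P1:{A,C,D} P2:{Q,R}

P2 drop P (Q beats it: A:7>0 B:10>7 C:13>8 D:6>5)
P2 drop S (Q beats it: A:7>6 B:10>8 C:13>6 D:6>1)
P2 drop T (Q beats it: A:7>4 B:10>9 C:13>4 D:6>4)
P1 drop B (A beats it: Q:11>8 R:9>1)
P1→{A,C,D} P2→{Q,R}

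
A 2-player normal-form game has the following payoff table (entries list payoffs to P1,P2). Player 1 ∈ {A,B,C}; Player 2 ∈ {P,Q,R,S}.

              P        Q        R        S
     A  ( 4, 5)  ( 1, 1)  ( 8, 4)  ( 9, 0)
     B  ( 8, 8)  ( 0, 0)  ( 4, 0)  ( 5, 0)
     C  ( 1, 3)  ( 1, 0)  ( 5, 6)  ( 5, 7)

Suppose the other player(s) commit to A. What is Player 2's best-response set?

BR_2 = {P}

u_2(P vs A) = 5
u_2(Q vs A) = 1
u_2(R vs A) = 4
u_2(S vs A) = 0
max payoff 5 at {P}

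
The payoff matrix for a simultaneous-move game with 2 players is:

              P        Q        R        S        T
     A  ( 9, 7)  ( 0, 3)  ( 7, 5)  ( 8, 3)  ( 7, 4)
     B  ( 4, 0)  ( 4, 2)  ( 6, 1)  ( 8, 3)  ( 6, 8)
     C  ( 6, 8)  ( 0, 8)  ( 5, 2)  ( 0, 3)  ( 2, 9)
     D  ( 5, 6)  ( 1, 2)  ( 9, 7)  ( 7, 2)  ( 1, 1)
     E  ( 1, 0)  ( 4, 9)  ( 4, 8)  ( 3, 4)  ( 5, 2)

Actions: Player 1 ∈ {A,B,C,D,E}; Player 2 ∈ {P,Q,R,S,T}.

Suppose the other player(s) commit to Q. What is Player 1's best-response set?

BR_1 = {B,E}

u_1(A vs Q) = 0
u_1(B vs Q) = 4
u_1(C vs Q) = 0
u_1(D vs Q) = 1
u_1(E vs Q) = 4
max payoff 4 at {B,E}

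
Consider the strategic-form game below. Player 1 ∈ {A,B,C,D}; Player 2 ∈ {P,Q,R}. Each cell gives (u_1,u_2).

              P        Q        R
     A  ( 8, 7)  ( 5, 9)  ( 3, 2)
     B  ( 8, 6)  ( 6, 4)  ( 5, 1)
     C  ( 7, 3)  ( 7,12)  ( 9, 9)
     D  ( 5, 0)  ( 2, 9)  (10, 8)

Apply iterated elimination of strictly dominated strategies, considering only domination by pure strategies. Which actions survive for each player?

P2 drop R (Q beats it: A:9>2 B:4>1 C:12>9 D:9>8)
P1 drop D (A beats it: P:8>5 Q:5>2)
P1→{A,B,C} P2→{P,Q}

IESDS → P1:{A,B,C} P2:{P,Q}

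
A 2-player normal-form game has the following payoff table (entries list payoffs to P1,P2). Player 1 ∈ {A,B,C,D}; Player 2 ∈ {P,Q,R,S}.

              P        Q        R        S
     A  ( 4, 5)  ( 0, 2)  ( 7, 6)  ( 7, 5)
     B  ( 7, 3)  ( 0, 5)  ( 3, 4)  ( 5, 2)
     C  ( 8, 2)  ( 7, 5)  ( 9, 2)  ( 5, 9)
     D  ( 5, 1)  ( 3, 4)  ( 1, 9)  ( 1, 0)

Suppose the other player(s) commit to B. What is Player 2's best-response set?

u_2(P vs B) = 3
u_2(Q vs B) = 5
u_2(R vs B) = 4
u_2(S vs B) = 2
max payoff 5 at {Q}

BR_2 = {Q}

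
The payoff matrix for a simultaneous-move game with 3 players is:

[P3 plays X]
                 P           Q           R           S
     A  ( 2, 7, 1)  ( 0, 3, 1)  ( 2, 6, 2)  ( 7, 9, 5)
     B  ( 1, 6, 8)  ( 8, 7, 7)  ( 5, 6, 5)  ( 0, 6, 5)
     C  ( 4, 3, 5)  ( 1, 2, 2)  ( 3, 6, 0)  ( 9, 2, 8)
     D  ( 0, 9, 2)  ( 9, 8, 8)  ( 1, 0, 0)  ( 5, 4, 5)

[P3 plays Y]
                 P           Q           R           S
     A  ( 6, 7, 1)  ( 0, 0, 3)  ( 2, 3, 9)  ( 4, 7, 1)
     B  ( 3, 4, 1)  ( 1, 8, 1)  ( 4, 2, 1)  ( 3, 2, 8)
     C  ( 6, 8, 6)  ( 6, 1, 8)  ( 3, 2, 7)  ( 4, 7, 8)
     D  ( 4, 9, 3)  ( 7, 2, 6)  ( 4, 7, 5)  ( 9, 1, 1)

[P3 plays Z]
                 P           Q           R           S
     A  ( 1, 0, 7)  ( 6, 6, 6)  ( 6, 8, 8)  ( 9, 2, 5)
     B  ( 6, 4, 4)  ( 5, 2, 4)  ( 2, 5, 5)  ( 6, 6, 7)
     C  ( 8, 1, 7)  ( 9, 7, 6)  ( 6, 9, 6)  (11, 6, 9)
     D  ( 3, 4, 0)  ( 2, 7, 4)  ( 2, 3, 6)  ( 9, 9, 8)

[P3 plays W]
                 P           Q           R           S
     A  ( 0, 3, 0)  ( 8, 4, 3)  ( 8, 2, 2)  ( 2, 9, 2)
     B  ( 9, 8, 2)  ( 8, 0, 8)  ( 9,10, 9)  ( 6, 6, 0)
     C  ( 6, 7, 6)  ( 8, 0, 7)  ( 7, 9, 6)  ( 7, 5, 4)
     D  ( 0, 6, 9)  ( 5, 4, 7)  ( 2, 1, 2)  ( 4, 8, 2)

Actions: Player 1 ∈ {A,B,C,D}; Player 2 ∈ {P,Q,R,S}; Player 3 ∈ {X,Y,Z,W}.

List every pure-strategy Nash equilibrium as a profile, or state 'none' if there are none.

(A,P,X): not NE [P1→C gives 4>2; P2→S gives 9>7; P3→Z gives 7>1]
(A,P,Y): not NE [P3→Z gives 7>1]
(A,P,Z): not NE [P1→C gives 8>1; P2→R gives 8>0]
(A,P,W): not NE [P1→B gives 9>0; P2→S gives 9>3; P3→Z gives 7>0]
(A,Q,X): not NE [P1→D gives 9>0; P2→S gives 9>3; P3→Z gives 6>1]
(A,Q,Y): not NE [P1→D gives 7>0; P2→S gives 7>0; P3→Z gives 6>3]
(A,Q,Z): not NE [P1→C gives 9>6; P2→R gives 8>6]
(A,Q,W): not NE [P2→S gives 9>4; P3→Z gives 6>3]
(A,R,X): not NE [P1→B gives 5>2; P2→S gives 9>6; P3→Y gives 9>2]
(A,R,Y): not NE [P1→D gives 4>2; P2→S gives 7>3]
(A,R,Z): not NE [P3→Y gives 9>8]
(A,R,W): not NE [P1→B gives 9>8; P2→S gives 9>2; P3→Y gives 9>2]
(A,S,X): not NE [P1→C gives 9>7]
(A,S,Y): not NE [P1→D gives 9>4; P3→Z gives 5>1]
(A,S,Z): not NE [P1→C gives 11>9; P2→R gives 8>2]
(A,S,W): not NE [P1→C gives 7>2; P3→Z gives 5>2]
(B,P,X): not NE [P1→C gives 4>1; P2→Q gives 7>6]
(B,P,Y): not NE [P1→C gives 6>3; P2→Q gives 8>4; P3→X gives 8>1]
(B,P,Z): not NE [P1→C gives 8>6; P2→S gives 6>4; P3→X gives 8>4]
(B,P,W): not NE [P2→R gives 10>8; P3→X gives 8>2]
(B,Q,X): not NE [P1→D gives 9>8; P3→W gives 8>7]
(B,Q,Y): not NE [P1→D gives 7>1; P3→W gives 8>1]
(B,Q,Z): not NE [P1→C gives 9>5; P2→S gives 6>2; P3→W gives 8>4]
(B,Q,W): not NE [P2→R gives 10>0]
(B,R,X): not NE [P2→Q gives 7>6; P3→W gives 9>5]
(B,R,Y): not NE [P2→Q gives 8>2; P3→W gives 9>1]
(B,R,Z): not NE [P1→C gives 6>2; P2→S gives 6>5; P3→W gives 9>5]
(B,R,W): NE
(B,S,X): not NE [P1→C gives 9>0; P2→Q gives 7>6; P3→Y gives 8>5]
(B,S,Y): not NE [P1→D gives 9>3; P2→Q gives 8>2]
(B,S,Z): not NE [P1→C gives 11>6; P3→Y gives 8>7]
(B,S,W): not NE [P1→C gives 7>6; P2→R gives 10>6; P3→Y gives 8>0]
(C,P,X): not NE [P2→R gives 6>3; P3→Z gives 7>5]
(C,P,Y): not NE [P3→Z gives 7>6]
(C,P,Z): not NE [P2→R gives 9>1]
(C,P,W): not NE [P1→B gives 9>6; P2→R gives 9>7; P3→Z gives 7>6]
(C,Q,X): not NE [P1→D gives 9>1; P2→R gives 6>2; P3→Y gives 8>2]
(C,Q,Y): not NE [P1→D gives 7>6; P2→P gives 8>1]
(C,Q,Z): not NE [P2→R gives 9>7; P3→Y gives 8>6]
(C,Q,W): not NE [P2→R gives 9>0; P3→Y gives 8>7]
(C,R,X): not NE [P1→B gives 5>3; P3→Y gives 7>0]
(C,R,Y): not NE [P1→D gives 4>3; P2→P gives 8>2]
(C,R,Z): not NE [P3→Y gives 7>6]
(C,R,W): not NE [P1→B gives 9>7; P3→Y gives 7>6]
(C,S,X): not NE [P2→R gives 6>2; P3→Z gives 9>8]
(C,S,Y): not NE [P1→D gives 9>4; P2→P gives 8>7; P3→Z gives 9>8]
(C,S,Z): not NE [P2→R gives 9>6]
(C,S,W): not NE [P2→R gives 9>5; P3→Z gives 9>4]
(D,P,X): not NE [P1→C gives 4>0; P3→W gives 9>2]
(D,P,Y): not NE [P1→C gives 6>4; P3→W gives 9>3]
(D,P,Z): not NE [P1→C gives 8>3; P2→S gives 9>4; P3→W gives 9>0]
(D,P,W): not NE [P1→B gives 9>0; P2→S gives 8>6]
(D,Q,X): not NE [P2→P gives 9>8]
(D,Q,Y): not NE [P2→P gives 9>2; P3→X gives 8>6]
(D,Q,Z): not NE [P1→C gives 9>2; P2→S gives 9>7; P3→X gives 8>4]
(D,Q,W): not NE [P1→C gives 8>5; P2→S gives 8>4; P3→X gives 8>7]
(D,R,X): not NE [P1→B gives 5>1; P2→P gives 9>0; P3→Z gives 6>0]
(D,R,Y): not NE [P2→P gives 9>7; P3→Z gives 6>5]
(D,R,Z): not NE [P1→C gives 6>2; P2→S gives 9>3]
(D,R,W): not NE [P1→B gives 9>2; P2→S gives 8>1; P3→Z gives 6>2]
(D,S,X): not NE [P1→C gives 9>5; P2→P gives 9>4; P3→Z gives 8>5]
(D,S,Y): not NE [P2→P gives 9>1; P3→Z gives 8>1]
(D,S,Z): not NE [P1→C gives 11>9]
(D,S,W): not NE [P1→C gives 7>4; P3→Z gives 8>2]

NE set: (B,R,W)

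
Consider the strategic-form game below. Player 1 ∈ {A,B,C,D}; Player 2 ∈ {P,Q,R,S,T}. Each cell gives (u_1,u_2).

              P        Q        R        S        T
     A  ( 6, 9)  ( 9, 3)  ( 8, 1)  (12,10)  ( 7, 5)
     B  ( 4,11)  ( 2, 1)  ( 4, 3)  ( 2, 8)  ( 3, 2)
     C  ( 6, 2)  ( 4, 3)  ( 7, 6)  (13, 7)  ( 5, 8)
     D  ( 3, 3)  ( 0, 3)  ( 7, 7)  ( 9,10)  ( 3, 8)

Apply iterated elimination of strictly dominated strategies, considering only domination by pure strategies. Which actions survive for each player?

Survivors P1:{A,C} P2:{S,T}

P1 drop B (A beats it: P:6>4 Q:9>2 R:8>4 S:12>2 T:7>3)
P1 drop D (A beats it: P:6>3 Q:9>0 R:8>7 S:12>9 T:7>3)
P2 drop P (S beats it: A:10>9 C:7>2)
P2 drop Q (S beats it: A:10>3 C:7>3)
P2 drop R (S beats it: A:10>1 C:7>6)
P1→{A,C} P2→{S,T}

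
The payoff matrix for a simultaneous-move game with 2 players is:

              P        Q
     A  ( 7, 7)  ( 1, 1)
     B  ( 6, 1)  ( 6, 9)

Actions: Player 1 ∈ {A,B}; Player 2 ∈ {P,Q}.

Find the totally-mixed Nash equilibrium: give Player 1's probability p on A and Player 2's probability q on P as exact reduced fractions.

(p,q) = (4/7, 5/6)

P1 indiff ⇒ q·7+(1-q)·1 = q·6+(1-q)·6 ⇒ q(1) = (1-q)(5) ⇒ q = 5/6
P2 indiff ⇒ p·7+(1-p)·1 = p·1+(1-p)·9 ⇒ p(6) = (1-p)(8) ⇒ p = 4/7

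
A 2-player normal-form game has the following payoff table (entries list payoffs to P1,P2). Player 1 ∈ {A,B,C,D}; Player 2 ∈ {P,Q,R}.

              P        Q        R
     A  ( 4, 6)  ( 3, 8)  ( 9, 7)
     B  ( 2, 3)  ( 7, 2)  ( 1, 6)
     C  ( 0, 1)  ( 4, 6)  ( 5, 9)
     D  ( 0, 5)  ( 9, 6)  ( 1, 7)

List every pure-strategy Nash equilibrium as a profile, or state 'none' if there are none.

(A,P): not NE [P2→Q gives 8>6]
(A,Q): not NE [P1→D gives 9>3]
(A,R): not NE [P2→Q gives 8>7]
(B,P): not NE [P1→A gives 4>2; P2→R gives 6>3]
(B,Q): not NE [P1→D gives 9>7; P2→R gives 6>2]
(B,R): not NE [P1→A gives 9>1]
(C,P): not NE [P1→A gives 4>0; P2→R gives 9>1]
(C,Q): not NE [P1→D gives 9>4; P2→R gives 9>6]
(C,R): not NE [P1→A gives 9>5]
(D,P): not NE [P1→A gives 4>0; P2→R gives 7>5]
(D,Q): not NE [P2→R gives 7>6]
(D,R): not NE [P1→A gives 9>1]

No pure NE.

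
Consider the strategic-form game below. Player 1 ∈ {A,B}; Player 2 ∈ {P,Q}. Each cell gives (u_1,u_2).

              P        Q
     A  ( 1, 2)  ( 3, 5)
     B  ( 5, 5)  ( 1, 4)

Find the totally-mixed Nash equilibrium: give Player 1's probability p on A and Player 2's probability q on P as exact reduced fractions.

(p,q) = (1/4, 1/3)

P1 indiff ⇒ q·1+(1-q)·3 = q·5+(1-q)·1 ⇒ q(-4) = (1-q)(-2) ⇒ q = 1/3
P2 indiff ⇒ p·2+(1-p)·5 = p·5+(1-p)·4 ⇒ p(-3) = (1-p)(-1) ⇒ p = 1/4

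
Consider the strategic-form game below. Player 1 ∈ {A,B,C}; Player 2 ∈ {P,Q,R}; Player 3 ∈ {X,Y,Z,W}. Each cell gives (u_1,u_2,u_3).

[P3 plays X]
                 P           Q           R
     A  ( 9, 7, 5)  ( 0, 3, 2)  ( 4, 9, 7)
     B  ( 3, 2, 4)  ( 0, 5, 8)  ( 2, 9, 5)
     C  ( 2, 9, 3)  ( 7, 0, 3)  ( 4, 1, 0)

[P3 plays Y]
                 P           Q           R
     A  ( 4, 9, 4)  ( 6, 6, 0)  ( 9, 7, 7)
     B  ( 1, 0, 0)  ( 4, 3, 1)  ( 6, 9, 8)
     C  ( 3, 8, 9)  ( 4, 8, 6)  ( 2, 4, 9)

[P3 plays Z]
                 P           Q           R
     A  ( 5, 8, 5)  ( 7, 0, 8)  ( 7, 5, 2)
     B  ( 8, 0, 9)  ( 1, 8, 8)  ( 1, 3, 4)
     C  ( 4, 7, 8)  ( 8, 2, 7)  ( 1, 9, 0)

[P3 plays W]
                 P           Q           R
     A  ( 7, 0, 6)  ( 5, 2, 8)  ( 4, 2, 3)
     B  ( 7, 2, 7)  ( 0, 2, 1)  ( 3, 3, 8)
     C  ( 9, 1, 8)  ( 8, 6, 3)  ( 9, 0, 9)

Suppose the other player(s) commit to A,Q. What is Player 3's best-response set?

u_3(X vs A,Q) = 2
u_3(Y vs A,Q) = 0
u_3(Z vs A,Q) = 8
u_3(W vs A,Q) = 8
max payoff 8 at {Z,W}

P3 best: {Z,W}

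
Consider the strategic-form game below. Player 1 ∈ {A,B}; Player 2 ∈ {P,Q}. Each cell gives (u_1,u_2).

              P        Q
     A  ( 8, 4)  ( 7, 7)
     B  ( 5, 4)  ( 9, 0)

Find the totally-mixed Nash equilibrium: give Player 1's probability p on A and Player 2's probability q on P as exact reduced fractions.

p=4/7, q=2/5

P1 indiff ⇒ q·8+(1-q)·7 = q·5+(1-q)·9 ⇒ q(3) = (1-q)(2) ⇒ q = 2/5
P2 indiff ⇒ p·4+(1-p)·4 = p·7+(1-p)·0 ⇒ p(-3) = (1-p)(-4) ⇒ p = 4/7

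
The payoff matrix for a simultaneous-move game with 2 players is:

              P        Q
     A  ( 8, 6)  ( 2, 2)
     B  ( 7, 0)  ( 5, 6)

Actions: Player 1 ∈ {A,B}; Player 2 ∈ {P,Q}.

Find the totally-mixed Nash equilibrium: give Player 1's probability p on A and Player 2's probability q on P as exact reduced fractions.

P1 indiff ⇒ q·8+(1-q)·2 = q·7+(1-q)·5 ⇒ q(1) = (1-q)(3) ⇒ q = 3/4
P2 indiff ⇒ p·6+(1-p)·0 = p·2+(1-p)·6 ⇒ p(4) = (1-p)(6) ⇒ p = 3/5

p=3/5, q=3/4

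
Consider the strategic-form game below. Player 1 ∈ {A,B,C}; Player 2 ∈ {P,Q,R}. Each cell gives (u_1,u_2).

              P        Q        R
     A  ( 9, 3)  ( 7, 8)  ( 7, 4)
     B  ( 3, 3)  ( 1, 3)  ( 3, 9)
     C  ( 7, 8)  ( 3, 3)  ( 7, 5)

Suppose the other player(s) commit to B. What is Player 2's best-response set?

u_2(P vs B) = 3
u_2(Q vs B) = 3
u_2(R vs B) = 9
max payoff 9 at {R}

P2 best: {R}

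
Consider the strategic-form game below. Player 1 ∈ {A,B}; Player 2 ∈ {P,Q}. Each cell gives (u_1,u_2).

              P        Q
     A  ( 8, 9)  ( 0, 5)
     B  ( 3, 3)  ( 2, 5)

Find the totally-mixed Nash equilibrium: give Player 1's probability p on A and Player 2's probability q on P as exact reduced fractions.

P1 indiff ⇒ q·8+(1-q)·0 = q·3+(1-q)·2 ⇒ q(5) = (1-q)(2) ⇒ q = 2/7
P2 indiff ⇒ p·9+(1-p)·3 = p·5+(1-p)·5 ⇒ p(4) = (1-p)(2) ⇒ p = 1/3

P1 mixes 1/3 on A; P2 mixes 2/7 on P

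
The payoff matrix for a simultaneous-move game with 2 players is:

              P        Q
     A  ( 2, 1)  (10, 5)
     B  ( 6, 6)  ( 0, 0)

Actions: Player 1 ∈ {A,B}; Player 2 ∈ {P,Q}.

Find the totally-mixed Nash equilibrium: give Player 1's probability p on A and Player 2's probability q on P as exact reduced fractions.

P1 mixes 3/5 on A; P2 mixes 5/7 on P

P1 indiff ⇒ q·2+(1-q)·10 = q·6+(1-q)·0 ⇒ q(-4) = (1-q)(-10) ⇒ q = 5/7
P2 indiff ⇒ p·1+(1-p)·6 = p·5+(1-p)·0 ⇒ p(-4) = (1-p)(-6) ⇒ p = 3/5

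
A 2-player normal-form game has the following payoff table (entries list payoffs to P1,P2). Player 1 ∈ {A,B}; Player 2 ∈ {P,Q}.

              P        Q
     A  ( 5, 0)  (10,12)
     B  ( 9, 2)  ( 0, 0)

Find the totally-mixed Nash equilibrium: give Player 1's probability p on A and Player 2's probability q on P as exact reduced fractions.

P1 indiff ⇒ q·5+(1-q)·10 = q·9+(1-q)·0 ⇒ q(-4) = (1-q)(-10) ⇒ q = 5/7
P2 indiff ⇒ p·0+(1-p)·2 = p·12+(1-p)·0 ⇒ p(-12) = (1-p)(-2) ⇒ p = 1/7

P1 mixes 1/7 on A; P2 mixes 5/7 on P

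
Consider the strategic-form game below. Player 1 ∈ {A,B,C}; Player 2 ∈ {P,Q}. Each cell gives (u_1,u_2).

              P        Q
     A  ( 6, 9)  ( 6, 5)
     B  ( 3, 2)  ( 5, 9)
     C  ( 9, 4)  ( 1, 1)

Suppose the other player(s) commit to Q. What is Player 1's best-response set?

u_1(A vs Q) = 6
u_1(B vs Q) = 5
u_1(C vs Q) = 1
max payoff 6 at {A}

P1 best: {A}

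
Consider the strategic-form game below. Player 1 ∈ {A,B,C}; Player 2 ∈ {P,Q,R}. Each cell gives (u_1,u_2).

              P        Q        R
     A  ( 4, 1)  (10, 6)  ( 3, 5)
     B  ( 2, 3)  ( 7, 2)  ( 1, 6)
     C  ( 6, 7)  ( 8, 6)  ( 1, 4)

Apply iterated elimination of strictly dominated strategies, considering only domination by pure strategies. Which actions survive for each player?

P1 drop B (A beats it: P:4>2 Q:10>7 R:3>1)
P2 drop R (Q beats it: A:6>5 C:6>4)
P1→{A,C} P2→{P,Q}

IESDS → P1:{A,C} P2:{P,Q}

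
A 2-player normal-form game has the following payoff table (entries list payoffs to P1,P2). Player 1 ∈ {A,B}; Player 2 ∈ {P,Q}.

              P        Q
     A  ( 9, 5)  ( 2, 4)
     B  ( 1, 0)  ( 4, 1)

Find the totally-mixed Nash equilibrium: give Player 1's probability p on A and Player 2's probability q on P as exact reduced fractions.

(p,q) = (1/2, 1/5)

P1 indiff ⇒ q·9+(1-q)·2 = q·1+(1-q)·4 ⇒ q(8) = (1-q)(2) ⇒ q = 1/5
P2 indiff ⇒ p·5+(1-p)·0 = p·4+(1-p)·1 ⇒ p(1) = (1-p)(1) ⇒ p = 1/2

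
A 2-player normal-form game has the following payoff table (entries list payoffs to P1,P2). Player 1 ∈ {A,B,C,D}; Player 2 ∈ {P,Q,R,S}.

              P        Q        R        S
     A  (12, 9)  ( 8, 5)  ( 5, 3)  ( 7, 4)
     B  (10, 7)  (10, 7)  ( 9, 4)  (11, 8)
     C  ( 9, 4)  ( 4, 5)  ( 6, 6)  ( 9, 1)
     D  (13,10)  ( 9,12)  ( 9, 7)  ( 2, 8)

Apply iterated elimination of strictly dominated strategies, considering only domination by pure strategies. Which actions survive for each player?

Remaining: P1:{A,B,D} P2:{P,Q,S}

P1 drop C (B beats it: P:10>9 Q:10>4 R:9>6 S:11>9)
P2 drop R (P beats it: A:9>3 B:7>4 D:10>7)
P1→{A,B,D} P2→{P,Q,S}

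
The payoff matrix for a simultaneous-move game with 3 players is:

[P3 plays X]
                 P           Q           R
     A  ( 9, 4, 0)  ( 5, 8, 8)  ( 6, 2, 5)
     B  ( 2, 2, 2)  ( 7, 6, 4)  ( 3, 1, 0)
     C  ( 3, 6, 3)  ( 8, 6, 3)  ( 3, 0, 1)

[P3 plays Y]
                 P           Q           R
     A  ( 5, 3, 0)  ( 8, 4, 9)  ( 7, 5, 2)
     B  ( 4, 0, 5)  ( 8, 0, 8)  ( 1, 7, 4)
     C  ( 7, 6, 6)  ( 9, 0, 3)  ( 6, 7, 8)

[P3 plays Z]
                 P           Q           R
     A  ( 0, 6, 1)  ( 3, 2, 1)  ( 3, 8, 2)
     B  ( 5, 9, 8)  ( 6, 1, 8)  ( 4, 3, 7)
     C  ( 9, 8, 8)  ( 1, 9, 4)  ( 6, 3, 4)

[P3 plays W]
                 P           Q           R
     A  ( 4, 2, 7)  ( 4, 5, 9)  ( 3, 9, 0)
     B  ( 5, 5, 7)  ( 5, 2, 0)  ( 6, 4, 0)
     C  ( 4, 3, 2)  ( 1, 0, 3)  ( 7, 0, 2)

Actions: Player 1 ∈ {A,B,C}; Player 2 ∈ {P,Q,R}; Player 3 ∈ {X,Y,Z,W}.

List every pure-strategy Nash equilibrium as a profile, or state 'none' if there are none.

PSNE: ∅

(A,P,X): not NE [P2→Q gives 8>4; P3→W gives 7>0]
(A,P,Y): not NE [P1→C gives 7>5; P2→R gives 5>3; P3→W gives 7>0]
(A,P,Z): not NE [P1→C gives 9>0; P2→R gives 8>6; P3→W gives 7>1]
(A,P,W): not NE [P1→B gives 5>4; P2→R gives 9>2]
(A,Q,X): not NE [P1→C gives 8>5; P3→W gives 9>8]
(A,Q,Y): not NE [P1→C gives 9>8; P2→R gives 5>4]
(A,Q,Z): not NE [P1→B gives 6>3; P2→R gives 8>2; P3→W gives 9>1]
(A,Q,W): not NE [P1→B gives 5>4; P2→R gives 9>5]
(A,R,X): not NE [P2→Q gives 8>2]
(A,R,Y): not NE [P3→X gives 5>2]
(A,R,Z): not NE [P1→C gives 6>3; P3→X gives 5>2]
(A,R,W): not NE [P1→C gives 7>3; P3→X gives 5>0]
(B,P,X): not NE [P1→A gives 9>2; P2→Q gives 6>2; P3→Z gives 8>2]
(B,P,Y): not NE [P1→C gives 7>4; P2→R gives 7>0; P3→Z gives 8>5]
(B,P,Z): not NE [P1→C gives 9>5]
(B,P,W): not NE [P3→Z gives 8>7]
(B,Q,X): not NE [P1→C gives 8>7; P3→Z gives 8>4]
(B,Q,Y): not NE [P1→C gives 9>8; P2→R gives 7>0]
(B,Q,Z): not NE [P2→P gives 9>1]
(B,Q,W): not NE [P2→P gives 5>2; P3→Z gives 8>0]
(B,R,X): not NE [P1→A gives 6>3; P2→Q gives 6>1; P3→Z gives 7>0]
(B,R,Y): not NE [P1→A gives 7>1; P3→Z gives 7>4]
(B,R,Z): not NE [P1→C gives 6>4; P2→P gives 9>3]
(B,R,W): not NE [P1→C gives 7>6; P2→P gives 5>4; P3→Z gives 7>0]
(C,P,X): not NE [P1→A gives 9>3; P3→Z gives 8>3]
(C,P,Y): not NE [P2→R gives 7>6; P3→Z gives 8>6]
(C,P,Z): not NE [P2→Q gives 9>8]
(C,P,W): not NE [P1→B gives 5>4; P3→Z gives 8>2]
(C,Q,X): not NE [P3→Z gives 4>3]
(C,Q,Y): not NE [P2→R gives 7>0; P3→Z gives 4>3]
(C,Q,Z): not NE [P1→B gives 6>1]
(C,Q,W): not NE [P1→B gives 5>1; P2→P gives 3>0; P3→Z gives 4>3]
(C,R,X): not NE [P1→A gives 6>3; P2→Q gives 6>0; P3→Y gives 8>1]
(C,R,Y): not NE [P1→A gives 7>6]
(C,R,Z): not NE [P2→Q gives 9>3; P3→Y gives 8>4]
(C,R,W): not NE [P2→P gives 3>0; P3→Y gives 8>2]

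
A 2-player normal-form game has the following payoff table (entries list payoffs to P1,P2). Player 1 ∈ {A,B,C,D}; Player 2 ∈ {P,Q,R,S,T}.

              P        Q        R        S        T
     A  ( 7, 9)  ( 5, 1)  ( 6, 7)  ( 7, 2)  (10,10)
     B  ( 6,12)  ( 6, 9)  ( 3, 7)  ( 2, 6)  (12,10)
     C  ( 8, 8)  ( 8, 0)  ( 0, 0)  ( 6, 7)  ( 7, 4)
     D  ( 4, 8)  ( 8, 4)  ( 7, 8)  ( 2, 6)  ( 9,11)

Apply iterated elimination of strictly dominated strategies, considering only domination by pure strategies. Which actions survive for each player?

Remaining: P1:{A,B,C} P2:{P,T}

P2 drop Q (P beats it: A:9>1 B:12>9 C:8>0 D:8>4)
P2 drop R (T beats it: A:10>7 B:10>7 C:4>0 D:11>8)
P1 drop D (A beats it: P:7>4 S:7>2 T:10>9)
P2 drop S (P beats it: A:9>2 B:12>6 C:8>7)
P1→{A,B,C} P2→{P,T}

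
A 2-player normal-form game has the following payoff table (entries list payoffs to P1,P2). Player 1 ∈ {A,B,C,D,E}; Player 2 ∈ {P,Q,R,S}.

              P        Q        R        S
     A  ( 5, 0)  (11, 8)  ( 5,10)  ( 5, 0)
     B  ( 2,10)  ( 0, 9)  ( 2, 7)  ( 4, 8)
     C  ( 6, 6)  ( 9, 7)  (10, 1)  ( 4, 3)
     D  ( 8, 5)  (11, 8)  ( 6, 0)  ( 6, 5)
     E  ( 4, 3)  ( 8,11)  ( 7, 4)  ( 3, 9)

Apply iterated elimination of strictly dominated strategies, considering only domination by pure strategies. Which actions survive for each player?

P1 drop B (A beats it: P:5>2 Q:11>0 R:5>2 S:5>4)
P1 drop E (C beats it: P:6>4 Q:9>8 R:10>7 S:4>3)
P2 drop P (Q beats it: A:8>0 C:7>6 D:8>5)
P2 drop S (Q beats it: A:8>0 C:7>3 D:8>5)
P1→{A,C,D} P2→{Q,R}

Remaining: P1:{A,C,D} P2:{Q,R}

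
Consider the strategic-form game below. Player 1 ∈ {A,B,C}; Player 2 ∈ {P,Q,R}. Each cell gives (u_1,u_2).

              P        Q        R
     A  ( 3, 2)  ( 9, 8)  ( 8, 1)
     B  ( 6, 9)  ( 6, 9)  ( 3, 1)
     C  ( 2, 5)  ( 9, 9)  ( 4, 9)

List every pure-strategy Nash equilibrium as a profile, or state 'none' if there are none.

PSNE = {(A,Q), (B,P), (C,Q)}

(A,P): not NE [P1→B gives 6>3; P2→Q gives 8>2]
(A,Q): NE
(A,R): not NE [P2→Q gives 8>1]
(B,P): NE
(B,Q): not NE [P1→C gives 9>6]
(B,R): not NE [P1→A gives 8>3; P2→Q gives 9>1]
(C,P): not NE [P1→B gives 6>2; P2→R gives 9>5]
(C,Q): NE
(C,R): not NE [P1→A gives 8>4]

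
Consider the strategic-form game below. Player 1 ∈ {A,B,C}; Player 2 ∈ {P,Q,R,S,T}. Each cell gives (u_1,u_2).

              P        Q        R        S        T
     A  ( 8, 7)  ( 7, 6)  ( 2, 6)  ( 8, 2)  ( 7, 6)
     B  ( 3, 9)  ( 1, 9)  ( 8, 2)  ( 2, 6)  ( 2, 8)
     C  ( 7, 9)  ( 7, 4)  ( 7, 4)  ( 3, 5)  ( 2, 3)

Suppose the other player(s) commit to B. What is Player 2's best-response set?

P2 best: {P,Q}

u_2(P vs B) = 9
u_2(Q vs B) = 9
u_2(R vs B) = 2
u_2(S vs B) = 6
u_2(T vs B) = 8
max payoff 9 at {P,Q}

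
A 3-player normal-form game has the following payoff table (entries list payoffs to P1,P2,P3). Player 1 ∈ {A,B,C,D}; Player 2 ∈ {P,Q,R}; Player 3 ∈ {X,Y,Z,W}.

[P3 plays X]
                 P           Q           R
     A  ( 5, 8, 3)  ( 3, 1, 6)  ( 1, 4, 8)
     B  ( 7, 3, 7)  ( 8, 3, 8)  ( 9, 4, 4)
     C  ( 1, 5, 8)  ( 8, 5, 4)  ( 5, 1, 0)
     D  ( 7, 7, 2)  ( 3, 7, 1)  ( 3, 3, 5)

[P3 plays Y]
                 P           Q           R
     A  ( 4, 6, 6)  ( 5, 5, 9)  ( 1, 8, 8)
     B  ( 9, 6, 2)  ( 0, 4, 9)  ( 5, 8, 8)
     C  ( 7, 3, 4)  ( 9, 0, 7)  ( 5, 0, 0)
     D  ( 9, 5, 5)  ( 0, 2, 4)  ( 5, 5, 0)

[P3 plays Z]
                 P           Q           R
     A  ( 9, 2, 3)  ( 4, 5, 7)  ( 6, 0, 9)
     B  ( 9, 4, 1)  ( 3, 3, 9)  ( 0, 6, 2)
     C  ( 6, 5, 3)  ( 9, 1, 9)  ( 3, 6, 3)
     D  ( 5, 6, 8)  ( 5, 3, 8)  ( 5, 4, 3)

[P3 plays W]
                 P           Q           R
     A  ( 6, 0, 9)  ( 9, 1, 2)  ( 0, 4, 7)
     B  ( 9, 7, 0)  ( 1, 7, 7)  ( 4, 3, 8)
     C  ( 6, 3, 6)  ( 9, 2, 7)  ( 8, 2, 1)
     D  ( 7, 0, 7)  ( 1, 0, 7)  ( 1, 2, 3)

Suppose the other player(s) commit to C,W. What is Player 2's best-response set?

u_2(P vs C,W) = 3
u_2(Q vs C,W) = 2
u_2(R vs C,W) = 2
max payoff 3 at {P}

BR_2 = {P}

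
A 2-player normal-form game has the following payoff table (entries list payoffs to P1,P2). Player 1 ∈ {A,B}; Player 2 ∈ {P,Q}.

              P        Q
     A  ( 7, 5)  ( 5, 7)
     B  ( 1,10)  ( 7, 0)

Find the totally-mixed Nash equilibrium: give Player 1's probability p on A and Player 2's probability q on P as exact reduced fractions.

P1 mixes 5/6 on A; P2 mixes 1/4 on P

P1 indiff ⇒ q·7+(1-q)·5 = q·1+(1-q)·7 ⇒ q(6) = (1-q)(2) ⇒ q = 1/4
P2 indiff ⇒ p·5+(1-p)·10 = p·7+(1-p)·0 ⇒ p(-2) = (1-p)(-10) ⇒ p = 5/6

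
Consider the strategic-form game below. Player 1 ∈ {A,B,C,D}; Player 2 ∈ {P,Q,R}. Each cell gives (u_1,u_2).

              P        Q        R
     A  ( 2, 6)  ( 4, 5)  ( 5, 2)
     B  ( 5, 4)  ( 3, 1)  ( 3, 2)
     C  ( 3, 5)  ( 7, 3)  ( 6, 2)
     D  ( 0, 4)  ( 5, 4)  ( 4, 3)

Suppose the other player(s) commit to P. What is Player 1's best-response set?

P1 best: {B}

u_1(A vs P) = 2
u_1(B vs P) = 5
u_1(C vs P) = 3
u_1(D vs P) = 0
max payoff 5 at {B}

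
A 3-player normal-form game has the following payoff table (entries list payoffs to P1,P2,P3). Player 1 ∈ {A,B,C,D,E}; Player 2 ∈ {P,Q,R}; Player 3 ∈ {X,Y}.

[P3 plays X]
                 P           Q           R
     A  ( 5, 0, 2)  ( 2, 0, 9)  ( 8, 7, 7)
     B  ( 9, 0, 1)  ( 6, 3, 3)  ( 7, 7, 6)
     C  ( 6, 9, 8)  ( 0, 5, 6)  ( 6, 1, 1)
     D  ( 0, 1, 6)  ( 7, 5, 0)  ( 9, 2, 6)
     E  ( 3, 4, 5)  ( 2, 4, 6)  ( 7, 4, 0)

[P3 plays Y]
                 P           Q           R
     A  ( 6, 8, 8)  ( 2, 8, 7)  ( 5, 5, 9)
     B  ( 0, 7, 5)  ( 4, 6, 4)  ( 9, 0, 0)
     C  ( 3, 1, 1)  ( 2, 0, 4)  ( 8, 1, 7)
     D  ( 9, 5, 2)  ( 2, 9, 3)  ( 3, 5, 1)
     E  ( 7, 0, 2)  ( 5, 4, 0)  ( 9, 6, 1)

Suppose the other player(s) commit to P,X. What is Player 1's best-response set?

BR_1 = {B}

u_1(A vs P,X) = 5
u_1(B vs P,X) = 9
u_1(C vs P,X) = 6
u_1(D vs P,X) = 0
u_1(E vs P,X) = 3
max payoff 9 at {B}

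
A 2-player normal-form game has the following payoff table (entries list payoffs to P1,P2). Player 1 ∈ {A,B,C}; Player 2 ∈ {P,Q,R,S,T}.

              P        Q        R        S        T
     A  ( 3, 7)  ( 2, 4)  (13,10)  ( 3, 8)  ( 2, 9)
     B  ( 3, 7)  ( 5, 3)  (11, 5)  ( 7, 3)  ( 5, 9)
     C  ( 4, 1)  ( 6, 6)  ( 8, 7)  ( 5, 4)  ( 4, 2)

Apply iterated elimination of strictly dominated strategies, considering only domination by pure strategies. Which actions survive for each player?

P2 drop P (T beats it: A:9>7 B:9>7 C:2>1)
P2 drop Q (R beats it: A:10>4 B:5>3 C:7>6)
P1 drop C (B beats it: R:11>8 S:7>5 T:5>4)
P2 drop S (R beats it: A:10>8 B:5>3)
P1→{A,B} P2→{R,T}

IESDS → P1:{A,B} P2:{R,T}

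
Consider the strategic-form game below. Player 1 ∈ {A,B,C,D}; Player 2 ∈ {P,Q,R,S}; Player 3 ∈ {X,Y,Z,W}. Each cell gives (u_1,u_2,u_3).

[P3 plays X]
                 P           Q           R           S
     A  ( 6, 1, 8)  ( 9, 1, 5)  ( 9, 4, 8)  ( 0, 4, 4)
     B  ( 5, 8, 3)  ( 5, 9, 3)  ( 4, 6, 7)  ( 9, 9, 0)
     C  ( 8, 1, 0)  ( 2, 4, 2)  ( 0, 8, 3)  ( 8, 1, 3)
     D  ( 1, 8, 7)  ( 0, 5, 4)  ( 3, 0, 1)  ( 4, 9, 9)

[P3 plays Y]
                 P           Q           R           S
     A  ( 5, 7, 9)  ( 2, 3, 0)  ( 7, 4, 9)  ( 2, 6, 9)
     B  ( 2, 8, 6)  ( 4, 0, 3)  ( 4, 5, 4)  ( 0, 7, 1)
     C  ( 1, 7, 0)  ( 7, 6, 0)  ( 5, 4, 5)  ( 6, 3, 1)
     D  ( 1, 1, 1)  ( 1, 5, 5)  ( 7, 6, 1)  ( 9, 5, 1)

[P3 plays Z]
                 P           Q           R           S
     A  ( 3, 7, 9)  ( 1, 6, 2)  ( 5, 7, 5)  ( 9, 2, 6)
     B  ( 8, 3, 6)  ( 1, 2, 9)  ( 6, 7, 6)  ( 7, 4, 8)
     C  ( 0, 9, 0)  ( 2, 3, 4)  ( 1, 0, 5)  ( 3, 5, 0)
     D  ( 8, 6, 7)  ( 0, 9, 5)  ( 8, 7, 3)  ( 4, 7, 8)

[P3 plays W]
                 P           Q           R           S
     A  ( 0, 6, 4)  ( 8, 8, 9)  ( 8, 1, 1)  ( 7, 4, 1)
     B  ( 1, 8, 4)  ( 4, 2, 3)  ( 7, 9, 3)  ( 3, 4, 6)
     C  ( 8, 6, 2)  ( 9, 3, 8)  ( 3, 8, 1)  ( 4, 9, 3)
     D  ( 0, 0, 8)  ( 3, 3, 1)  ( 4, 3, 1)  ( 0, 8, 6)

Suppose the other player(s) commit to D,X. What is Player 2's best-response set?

u_2(P vs D,X) = 8
u_2(Q vs D,X) = 5
u_2(R vs D,X) = 0
u_2(S vs D,X) = 9
max payoff 9 at {S}

BR_2 = {S}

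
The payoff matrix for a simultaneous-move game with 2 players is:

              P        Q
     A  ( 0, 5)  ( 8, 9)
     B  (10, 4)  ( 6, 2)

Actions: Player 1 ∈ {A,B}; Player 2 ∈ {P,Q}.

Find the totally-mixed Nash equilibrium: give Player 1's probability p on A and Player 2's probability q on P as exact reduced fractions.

p=1/3, q=1/6

P1 indiff ⇒ q·0+(1-q)·8 = q·10+(1-q)·6 ⇒ q(-10) = (1-q)(-2) ⇒ q = 1/6
P2 indiff ⇒ p·5+(1-p)·4 = p·9+(1-p)·2 ⇒ p(-4) = (1-p)(-2) ⇒ p = 1/3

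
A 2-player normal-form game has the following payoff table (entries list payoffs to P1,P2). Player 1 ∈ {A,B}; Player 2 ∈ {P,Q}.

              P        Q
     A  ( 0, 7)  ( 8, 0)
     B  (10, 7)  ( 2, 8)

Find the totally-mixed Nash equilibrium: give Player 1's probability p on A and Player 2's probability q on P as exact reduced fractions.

p=1/8, q=3/8

P1 indiff ⇒ q·0+(1-q)·8 = q·10+(1-q)·2 ⇒ q(-10) = (1-q)(-6) ⇒ q = 3/8
P2 indiff ⇒ p·7+(1-p)·7 = p·0+(1-p)·8 ⇒ p(7) = (1-p)(1) ⇒ p = 1/8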